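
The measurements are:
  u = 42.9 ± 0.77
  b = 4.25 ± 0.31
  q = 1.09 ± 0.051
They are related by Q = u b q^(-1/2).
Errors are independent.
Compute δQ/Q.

Since Q is a product/quotient, work with relative uncertainties:
  (1·δu/u)² = (1×0.0179)² = 0.000322;  (1·δb/b)² = (1×0.0729)² = 0.00532;  (−½·δq/q)² = (-0.5×0.0468)² = 0.000547
δQ/Q = √(0.00619) = 0.0787

0.0787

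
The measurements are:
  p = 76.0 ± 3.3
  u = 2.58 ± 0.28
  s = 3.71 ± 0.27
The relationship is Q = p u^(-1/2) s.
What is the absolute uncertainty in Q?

17.7

For a monomial Q ∝ p, u^(-1/2), s, fractional errors add in quadrature:
  (1·δp/p)² = (1×0.0434)² = 0.00189;  (−½·δu/u)² = (-0.5×0.109)² = 0.00294;  (1·δs/s)² = (1×0.0728)² = 0.00530
δQ/Q = √(0.0101) = 0.101
Q = 176, so δQ = 0.101 × 176 = 17.7.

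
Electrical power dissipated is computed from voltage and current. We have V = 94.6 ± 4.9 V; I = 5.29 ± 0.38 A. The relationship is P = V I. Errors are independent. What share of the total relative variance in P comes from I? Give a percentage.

65.8%

(δP/P)² = (1·δV/V)² + (1·δI/I)²
  V term: (1×0.0518)² = 0.00268
  I term: (1×0.0718)² = 0.00516
Total = 0.00784. Share from I = 0.00516/0.00784 = 0.658.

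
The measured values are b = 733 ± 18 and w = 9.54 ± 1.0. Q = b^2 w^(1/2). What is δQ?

Q is a product of powers, so relative uncertainties combine in quadrature:
  (2·δb/b)² = (2×0.0246)² = 0.00241;  (½·δw/w)² = (0.5×0.105)² = 0.00275
δQ/Q = √(0.00516) = 0.0718
Q = 1.66e+06, so δQ = 0.0718 × 1.66e+06 = 1.19e+05.

1.19e+05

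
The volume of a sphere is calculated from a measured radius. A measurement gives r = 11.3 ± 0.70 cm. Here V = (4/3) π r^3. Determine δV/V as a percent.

18.6%

V ∝ r^3, so δV/V = |3| · δr/r = 3 × 0.0619 = 0.186.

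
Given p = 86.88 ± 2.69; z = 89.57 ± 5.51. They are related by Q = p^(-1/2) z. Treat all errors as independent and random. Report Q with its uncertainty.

Since Q is a product/quotient, work with relative uncertainties:
  (−½·δp/p)² = (-0.5×0.0310)² = 0.000240;  (1·δz/z)² = (1×0.0615)² = 0.00378
δQ/Q = √(0.00402) = 0.0634
Q = 9.610, so δQ = 0.0634 × 9.610 = 0.610.

9.610 ± 0.610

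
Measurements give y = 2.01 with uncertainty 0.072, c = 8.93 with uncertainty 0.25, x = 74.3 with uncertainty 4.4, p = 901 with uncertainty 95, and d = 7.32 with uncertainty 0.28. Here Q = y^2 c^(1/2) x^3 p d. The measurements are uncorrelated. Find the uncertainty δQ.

Relative error in a monomial: (δQ/Q)² = Σ (nᵢ · δxᵢ/xᵢ)².
  (2·δy/y)² = (2×0.0358)² = 0.00513;  (½·δc/c)² = (0.5×0.0280)² = 0.000196;  (3·δx/x)² = (3×0.0592)² = 0.0316;  (1·δp/p)² = (1×0.105)² = 0.0111;  (1·δd/d)² = (1×0.0383)² = 0.00146
δQ/Q = √(0.0495) = 0.222
Q = 3.27e+10, so δQ = 0.222 × 3.27e+10 = 7.26e+09.

7.26e+09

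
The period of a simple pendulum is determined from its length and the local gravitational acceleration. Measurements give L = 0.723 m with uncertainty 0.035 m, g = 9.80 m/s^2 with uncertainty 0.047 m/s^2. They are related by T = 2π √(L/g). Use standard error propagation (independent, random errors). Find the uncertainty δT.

Each factor contributes (exponent × relative error)² to (δT/T)²:
  (½·δL/L)² = (0.5×0.0484)² = 0.000586;  (−½·δg/g)² = (-0.5×0.00480)² = 5.75e-06
δT/T = √(0.000592) = 0.0243
T = 1.71 s, so δT = 0.0243 × 1.71 = 0.0415 s.

0.0415 s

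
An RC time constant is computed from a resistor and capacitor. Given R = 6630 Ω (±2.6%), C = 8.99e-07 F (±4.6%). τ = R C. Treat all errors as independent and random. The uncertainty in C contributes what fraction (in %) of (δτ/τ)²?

(δτ/τ)² = (1·δR/R)² + (1·δC/C)²
  R term: (1×0.0260)² = 0.000676
  C term: (1×0.0460)² = 0.00212
Total = 0.00279. Share from C = 0.00212/0.00279 = 0.758.

75.8%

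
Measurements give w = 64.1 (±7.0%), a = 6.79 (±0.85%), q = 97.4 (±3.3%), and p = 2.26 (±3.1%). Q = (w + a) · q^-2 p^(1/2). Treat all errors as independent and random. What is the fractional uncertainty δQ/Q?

0.0928

Let u = w + a = 70.9. δu = √(δw² + δa²) = √(20.1 + 0.00333) = 4.49, so δu/u = 0.0633.
Q is then a monomial in u, q, p:
δQ/Q = √((δu/u)² + (-2·δq/q)² + (½·δp/p)²) = √(0.00401 + 0.00436 + 0.000240) = 0.0928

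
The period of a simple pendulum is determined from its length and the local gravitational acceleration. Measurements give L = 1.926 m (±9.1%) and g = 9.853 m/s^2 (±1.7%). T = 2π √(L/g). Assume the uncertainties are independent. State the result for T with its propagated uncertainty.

Products/powers → add relative errors in quadrature, weighted by exponent:
  (½·δL/L)² = (0.5×0.0910)² = 0.00207;  (−½·δg/g)² = (-0.5×0.0170)² = 7.23e-05
δT/T = √(0.00214) = 0.0463
T = 2.778 s, so δT = 0.0463 × 2.778 = 0.129 s.

2.778 ± 0.129 s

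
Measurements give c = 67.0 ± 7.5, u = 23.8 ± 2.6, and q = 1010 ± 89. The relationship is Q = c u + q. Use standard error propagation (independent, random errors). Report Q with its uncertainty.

Let p = c·u = 1590. δp/p = √((1·δc/c)² + (1·δu/u)²) = √(0.0125 + 0.0119) = 0.156, so δp = 249.
Q = p + q: δQ = √(δp² + δq²) = √(62200 + 7920) = 265
Q = 2600.

2600 ± 265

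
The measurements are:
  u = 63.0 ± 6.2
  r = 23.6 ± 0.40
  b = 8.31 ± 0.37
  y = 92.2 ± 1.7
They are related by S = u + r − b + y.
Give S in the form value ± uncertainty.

170 ± 6.45

Each term contributes (cᵢ δxᵢ)² to (δS)²:
  (δu)² = 38.4;  (δr)² = 0.160;  (δb)² = 0.137;  (δy)² = 2.89
δS = √(41.6) = 6.45
S = 170.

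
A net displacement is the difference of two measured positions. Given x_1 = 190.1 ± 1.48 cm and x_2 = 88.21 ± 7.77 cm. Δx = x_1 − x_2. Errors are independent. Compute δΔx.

Δx is a linear combination, so absolute uncertainties add in quadrature:
  (δx_1)² = 2.19;  (δx_2)² = 60.4
δΔx = √(62.6) = 7.91 cm

7.91 cm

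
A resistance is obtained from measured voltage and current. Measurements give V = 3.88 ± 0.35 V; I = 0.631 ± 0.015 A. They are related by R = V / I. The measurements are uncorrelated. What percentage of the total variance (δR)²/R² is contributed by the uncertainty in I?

(δR/R)² = (1·δV/V)² + (-1·δI/I)²
  V term: (1×0.0902)² = 0.00814
  I term: (-1×0.0238)² = 0.000565
Total = 0.00870. Share from I = 0.000565/0.00870 = 0.0649.

6.49%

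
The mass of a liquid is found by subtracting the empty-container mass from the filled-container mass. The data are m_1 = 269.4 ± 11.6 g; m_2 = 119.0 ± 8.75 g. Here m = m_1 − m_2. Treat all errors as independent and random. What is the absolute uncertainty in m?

Absolute uncertainties add in quadrature for a linear combination:
  (δm_1)² = 135;  (δm_2)² = 76.6
δm = √(211) = 14.5 g

14.5 g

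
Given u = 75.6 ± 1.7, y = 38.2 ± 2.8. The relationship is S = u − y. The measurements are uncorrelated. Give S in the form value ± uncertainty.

37.4 ± 3.28

Sums and differences: (δS)² = Σ (cᵢ δxᵢ)².
  (δu)² = 2.89;  (δy)² = 7.84
δS = √(10.7) = 3.28
S = 37.4.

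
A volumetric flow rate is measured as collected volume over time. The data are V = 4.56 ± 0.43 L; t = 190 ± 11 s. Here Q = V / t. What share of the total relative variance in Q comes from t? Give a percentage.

(δQ/Q)² = (1·δV/V)² + (-1·δt/t)²
  V term: (1×0.0943)² = 0.00889
  t term: (-1×0.0579)² = 0.00335
Total = 0.0122. Share from t = 0.00335/0.0122 = 0.274.

27.4%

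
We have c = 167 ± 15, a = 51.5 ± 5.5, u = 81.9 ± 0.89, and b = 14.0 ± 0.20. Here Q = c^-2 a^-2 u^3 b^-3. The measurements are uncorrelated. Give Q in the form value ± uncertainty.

(2.71 ± 0.769) × 10^-6

For a monomial Q ∝ c^-2, a^-2, u^3, b^-3, fractional errors add in quadrature:
  (-2·δc/c)² = (-2×0.0898)² = 0.0323;  (-2·δa/a)² = (-2×0.107)² = 0.0456;  (3·δu/u)² = (3×0.0109)² = 0.00106;  (-3·δb/b)² = (-3×0.0143)² = 0.00184
δQ/Q = √(0.0808) = 0.284
Q = 2.71e-06, so δQ = 0.284 × 2.71e-06 = 7.69e-07.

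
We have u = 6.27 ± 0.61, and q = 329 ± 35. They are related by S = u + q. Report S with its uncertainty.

335 ± 35.0

For a sum/difference, combine absolute errors in quadrature:
  (δu)² = 0.372;  (δq)² = 1220
δS = √(1230) = 35.0
S = 335.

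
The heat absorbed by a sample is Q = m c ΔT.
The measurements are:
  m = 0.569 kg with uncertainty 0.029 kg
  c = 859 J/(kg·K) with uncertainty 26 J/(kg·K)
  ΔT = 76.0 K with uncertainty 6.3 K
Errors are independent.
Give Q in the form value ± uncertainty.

37100 ± 3790 J

Q is a product of powers, so relative uncertainties combine in quadrature:
  (1·δm/m)² = (1×0.0510)² = 0.00260;  (1·δc/c)² = (1×0.0303)² = 0.000916;  (1·δΔT/ΔT)² = (1×0.0829)² = 0.00687
δQ/Q = √(0.0104) = 0.102
Q = 37100 J, so δQ = 0.102 × 37100 = 3790 J.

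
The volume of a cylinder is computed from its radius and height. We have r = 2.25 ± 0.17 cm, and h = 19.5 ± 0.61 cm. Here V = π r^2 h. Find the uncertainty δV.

For a monomial V ∝ r^2, h, fractional errors add in quadrature:
  (2·δr/r)² = (2×0.0756)² = 0.0228;  (1·δh/h)² = (1×0.0313)² = 0.000979
δV/V = √(0.0238) = 0.154
V = 310 cm^3, so δV = 0.154 × 310 = 47.9 cm^3.

47.9 cm^3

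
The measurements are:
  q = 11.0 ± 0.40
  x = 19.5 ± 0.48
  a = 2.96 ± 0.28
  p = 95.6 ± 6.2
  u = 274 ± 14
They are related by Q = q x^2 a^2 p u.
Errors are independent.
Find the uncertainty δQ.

2.07e+08

Each factor contributes (exponent × relative error)² to (δQ/Q)²:
  (1·δq/q)² = (1×0.0364)² = 0.00132;  (2·δx/x)² = (2×0.0246)² = 0.00242;  (2·δa/a)² = (2×0.0946)² = 0.0358;  (1·δp/p)² = (1×0.0649)² = 0.00421;  (1·δu/u)² = (1×0.0511)² = 0.00261
δQ/Q = √(0.0464) = 0.215
Q = 9.6e+08, so δQ = 0.215 × 9.6e+08 = 2.07e+08.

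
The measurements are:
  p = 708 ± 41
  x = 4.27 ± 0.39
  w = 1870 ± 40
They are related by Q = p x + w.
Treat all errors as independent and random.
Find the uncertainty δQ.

Let h = p·x = 3020. δh/h = √((1·δp/p)² + (1·δx/x)²) = √(0.00335 + 0.00834) = 0.108, so δh = 327.
Q = h + w: δQ = √(δh² + δw²) = √(1.07e+05 + 1600) = 329

329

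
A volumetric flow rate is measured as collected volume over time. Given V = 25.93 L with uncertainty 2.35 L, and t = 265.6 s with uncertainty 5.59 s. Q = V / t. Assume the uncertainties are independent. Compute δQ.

Products/powers → add relative errors in quadrature, weighted by exponent:
  (1·δV/V)² = (1×0.0906)² = 0.00821;  (-1·δt/t)² = (-1×0.0210)² = 0.000443
δQ/Q = √(0.00866) = 0.0930
Q = 0.09763 L/s, so δQ = 0.0930 × 0.09763 = 0.00908 L/s.

0.00908 L/s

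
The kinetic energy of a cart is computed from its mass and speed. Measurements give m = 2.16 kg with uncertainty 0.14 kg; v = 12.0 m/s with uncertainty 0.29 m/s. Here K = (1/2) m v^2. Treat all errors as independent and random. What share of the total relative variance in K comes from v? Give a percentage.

35.7%

(δK/K)² = (1·δm/m)² + (2·δv/v)²
  m term: (1×0.0648)² = 0.00420
  v term: (2×0.0242)² = 0.00234
Total = 0.00654. Share from v = 0.00234/0.00654 = 0.357.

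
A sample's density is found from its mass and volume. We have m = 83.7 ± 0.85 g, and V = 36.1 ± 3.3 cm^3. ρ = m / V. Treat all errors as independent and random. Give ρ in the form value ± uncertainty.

2.32 ± 0.213 g/cm^3

For a monomial ρ ∝ m, V^-1, fractional errors add in quadrature:
  (1·δm/m)² = (1×0.0102)² = 0.000103;  (-1·δV/V)² = (-1×0.0914)² = 0.00836
δρ/ρ = √(0.00846) = 0.0920
ρ = 2.32 g/cm^3, so δρ = 0.0920 × 2.32 = 0.213 g/cm^3.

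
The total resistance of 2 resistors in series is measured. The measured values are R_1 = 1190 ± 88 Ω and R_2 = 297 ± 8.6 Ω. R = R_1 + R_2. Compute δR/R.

Sums and differences: (δR)² = Σ (cᵢ δxᵢ)².
  (δR_1)² = 7740;  (δR_2)² = 74.0
δR = √(7820) = 88.4 Ω
R = 1490 Ω, so δR/R = 88.4/1490 = 0.0595.

0.0595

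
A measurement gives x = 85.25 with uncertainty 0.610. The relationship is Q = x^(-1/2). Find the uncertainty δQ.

0.000387

Products/powers → add relative errors in quadrature, weighted by exponent:
  (−½·δx/x)² = (-0.5×0.00716)² = 1.28e-05
δQ/Q = √(1.28e-05) = 0.00358
Q = 0.1083, so δQ = 0.00358 × 0.1083 = 0.000387.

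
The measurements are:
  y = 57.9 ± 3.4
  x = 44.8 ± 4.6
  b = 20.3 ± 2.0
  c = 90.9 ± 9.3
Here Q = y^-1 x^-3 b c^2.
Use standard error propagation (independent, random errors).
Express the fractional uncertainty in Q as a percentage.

38.7%

Relative error in a monomial: (δQ/Q)² = Σ (nᵢ · δxᵢ/xᵢ)².
  (-1·δy/y)² = (-1×0.0587)² = 0.00345;  (-3·δx/x)² = (-3×0.103)² = 0.0949;  (1·δb/b)² = (1×0.0985)² = 0.00971;  (2·δc/c)² = (2×0.102)² = 0.0419
δQ/Q = √(0.150) = 0.387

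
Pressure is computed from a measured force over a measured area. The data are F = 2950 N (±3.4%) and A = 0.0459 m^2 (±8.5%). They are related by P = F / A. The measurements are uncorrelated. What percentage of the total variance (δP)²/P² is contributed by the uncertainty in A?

(δP/P)² = (1·δF/F)² + (-1·δA/A)²
  F term: (1×0.0340)² = 0.00116
  A term: (-1×0.0850)² = 0.00723
Total = 0.00838. Share from A = 0.00723/0.00838 = 0.862.

86.2%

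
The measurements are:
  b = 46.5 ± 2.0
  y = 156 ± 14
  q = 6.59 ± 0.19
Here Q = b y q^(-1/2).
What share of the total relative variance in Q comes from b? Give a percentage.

18.3%

(δQ/Q)² = (1·δb/b)² + (1·δy/y)² + (−½·δq/q)²
  b term: (1×0.0430)² = 0.00185
  y term: (1×0.0897)² = 0.00805
  q term: (-0.5×0.0288)² = 0.000208
Total = 0.0101. Share from b = 0.00185/0.0101 = 0.183.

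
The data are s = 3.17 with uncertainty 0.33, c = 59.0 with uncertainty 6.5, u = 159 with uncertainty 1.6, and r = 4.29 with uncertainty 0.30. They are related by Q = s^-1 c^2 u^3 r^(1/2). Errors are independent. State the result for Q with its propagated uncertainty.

Q is a product of powers, so relative uncertainties combine in quadrature:
  (-1·δs/s)² = (-1×0.104)² = 0.0108;  (2·δc/c)² = (2×0.110)² = 0.0485;  (3·δu/u)² = (3×0.0101)² = 0.000911;  (½·δr/r)² = (0.5×0.0699)² = 0.00122
δQ/Q = √(0.0615) = 0.248
Q = 9.14e+09, so δQ = 0.248 × 9.14e+09 = 2.27e+09.

(9.14 ± 2.27) × 10^9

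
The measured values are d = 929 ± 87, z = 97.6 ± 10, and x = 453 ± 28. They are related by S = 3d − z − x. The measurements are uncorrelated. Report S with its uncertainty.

2240 ± 263

Each term contributes (cᵢ δxᵢ)² to (δS)²:
  (3·δd)² = 68100;  (δz)² = 100;  (δx)² = 784
δS = √(69000) = 263
S = 2240.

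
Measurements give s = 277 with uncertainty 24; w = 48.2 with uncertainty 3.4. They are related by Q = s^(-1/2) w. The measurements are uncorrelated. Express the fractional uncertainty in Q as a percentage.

For a monomial Q ∝ s^(-1/2), w, fractional errors add in quadrature:
  (−½·δs/s)² = (-0.5×0.0866)² = 0.00188;  (1·δw/w)² = (1×0.0705)² = 0.00498
δQ/Q = √(0.00685) = 0.0828

8.28%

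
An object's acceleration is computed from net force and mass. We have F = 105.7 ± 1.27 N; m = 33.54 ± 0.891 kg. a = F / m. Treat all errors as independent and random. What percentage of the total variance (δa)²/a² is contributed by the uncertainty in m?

(δa/a)² = (1·δF/F)² + (-1·δm/m)²
  F term: (1×0.0120)² = 0.000144
  m term: (-1×0.0266)² = 0.000706
Total = 0.000850. Share from m = 0.000706/0.000850 = 0.830.

83.0%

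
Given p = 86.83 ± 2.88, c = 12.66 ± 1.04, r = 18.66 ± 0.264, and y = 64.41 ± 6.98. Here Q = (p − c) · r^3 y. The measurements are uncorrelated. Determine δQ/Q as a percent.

Let u = p − c = 74.17. δu = √(δp² + δc²) = √(8.29 + 1.08) = 3.06, so δu/u = 0.0413.
Q is then a monomial in u, r, y:
δQ/Q = √((δu/u)² + (3·δr/r)² + (1·δy/y)²) = √(0.00170 + 0.00180 + 0.0117) = 0.123

12.3%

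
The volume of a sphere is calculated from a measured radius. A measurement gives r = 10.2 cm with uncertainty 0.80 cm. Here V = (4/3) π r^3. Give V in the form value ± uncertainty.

4450 ± 1050 cm^3

V ∝ r^3, so δV/V = |3| · δr/r = 3 × 0.0784 = 0.235.
V = 4450 cm^3, so δV = 0.235 × 4450 = 1050 cm^3.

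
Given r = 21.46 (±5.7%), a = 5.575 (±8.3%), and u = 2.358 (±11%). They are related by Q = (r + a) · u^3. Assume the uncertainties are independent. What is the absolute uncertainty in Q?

118

Let w = r + a = 27.04. δw = √(δr² + δa²) = √(1.50 + 0.214) = 1.31, so δw/w = 0.0484.
Q is then a monomial in w, u:
δQ/Q = √((δw/w)² + (3·δu/u)²) = √(0.00234 + 0.109) = 0.334
Q = 354.5, so δQ = 0.334 × 354.5 = 118.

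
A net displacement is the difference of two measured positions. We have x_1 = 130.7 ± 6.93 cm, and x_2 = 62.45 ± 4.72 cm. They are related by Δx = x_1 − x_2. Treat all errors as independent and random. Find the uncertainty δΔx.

Δx is a linear combination, so absolute uncertainties add in quadrature:
  (δx_1)² = 48.0;  (δx_2)² = 22.3
δΔx = √(70.3) = 8.38 cm

8.38 cm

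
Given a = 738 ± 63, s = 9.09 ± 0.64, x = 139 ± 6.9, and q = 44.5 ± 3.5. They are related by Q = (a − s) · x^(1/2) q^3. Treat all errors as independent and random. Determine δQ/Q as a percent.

25.3%

Let u = a − s = 729. δu = √(δa² + δs²) = √(3970 + 0.410) = 63.0, so δu/u = 0.0864.
Q is then a monomial in u, x, q:
δQ/Q = √((δu/u)² + (½·δx/x)² + (3·δq/q)²) = √(0.00747 + 0.000616 + 0.0557) = 0.253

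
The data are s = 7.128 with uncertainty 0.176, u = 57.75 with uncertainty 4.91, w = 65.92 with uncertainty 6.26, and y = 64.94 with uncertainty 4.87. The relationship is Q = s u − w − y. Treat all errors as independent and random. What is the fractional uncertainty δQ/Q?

0.133

Let p = s·u = 411.6. δp/p = √((1·δs/s)² + (1·δu/u)²) = √(0.000610 + 0.00723) = 0.0885, so δp = 36.4.
Q = p − w − y: δQ = √(δp² + δw² + δy²) = √(1330 + 39.2 + 23.7) = 37.3
Q = 280.8, so δQ/Q = 37.3/280.8 = 0.133.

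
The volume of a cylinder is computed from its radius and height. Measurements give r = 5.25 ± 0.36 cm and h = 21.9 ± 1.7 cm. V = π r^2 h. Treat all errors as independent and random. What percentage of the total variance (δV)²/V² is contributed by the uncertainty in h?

(δV/V)² = (2·δr/r)² + (1·δh/h)²
  r term: (2×0.0686)² = 0.0188
  h term: (1×0.0776)² = 0.00603
Total = 0.0248. Share from h = 0.00603/0.0248 = 0.243.

24.3%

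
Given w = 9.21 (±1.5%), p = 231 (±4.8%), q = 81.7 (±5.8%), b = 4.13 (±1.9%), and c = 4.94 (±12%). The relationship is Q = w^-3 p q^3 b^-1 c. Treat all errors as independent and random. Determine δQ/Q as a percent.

Each factor contributes (exponent × relative error)² to (δQ/Q)²:
  (-3·δw/w)² = (-3×0.0150)² = 0.00202;  (1·δp/p)² = (1×0.0480)² = 0.00230;  (3·δq/q)² = (3×0.0580)² = 0.0303;  (-1·δb/b)² = (-1×0.0190)² = 0.000361;  (1·δc/c)² = (1×0.120)² = 0.0144
δQ/Q = √(0.0494) = 0.222

22.2%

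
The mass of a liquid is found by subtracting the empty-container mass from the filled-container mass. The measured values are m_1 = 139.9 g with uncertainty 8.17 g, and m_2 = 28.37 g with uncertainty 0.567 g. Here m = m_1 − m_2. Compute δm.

8.19 g

Absolute uncertainties add in quadrature for a linear combination:
  (δm_1)² = 66.7;  (δm_2)² = 0.321
δm = √(67.1) = 8.19 g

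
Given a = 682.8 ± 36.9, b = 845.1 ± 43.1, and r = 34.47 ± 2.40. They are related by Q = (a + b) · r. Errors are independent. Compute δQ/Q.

0.0789

Let u = a + b = 1528. δu = √(δa² + δb²) = √(1360 + 1860) = 56.7, so δu/u = 0.0371.
Q is then a monomial in u, r:
δQ/Q = √((δu/u)² + (1·δr/r)²) = √(0.00138 + 0.00485) = 0.0789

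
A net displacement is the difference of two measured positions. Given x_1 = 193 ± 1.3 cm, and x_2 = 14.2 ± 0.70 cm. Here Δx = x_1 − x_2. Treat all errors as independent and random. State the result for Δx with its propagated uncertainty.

179 ± 1.48 cm

For a sum/difference, combine absolute errors in quadrature:
  (δx_1)² = 1.69;  (δx_2)² = 0.490
δΔx = √(2.18) = 1.48 cm
Δx = 179 cm.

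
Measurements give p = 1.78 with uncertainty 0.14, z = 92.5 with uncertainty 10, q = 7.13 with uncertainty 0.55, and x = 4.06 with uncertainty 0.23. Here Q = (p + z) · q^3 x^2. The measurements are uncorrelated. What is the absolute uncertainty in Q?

Let u = p + z = 94.3. δu = √(δp² + δz²) = √(0.0196 + 100) = 10.0, so δu/u = 0.106.
Q is then a monomial in u, q, x:
δQ/Q = √((δu/u)² + (3·δq/q)² + (2·δx/x)²) = √(0.0113 + 0.0536 + 0.0128) = 0.279
Q = 5.63e+05, so δQ = 0.279 × 5.63e+05 = 1.57e+05.

1.57e+05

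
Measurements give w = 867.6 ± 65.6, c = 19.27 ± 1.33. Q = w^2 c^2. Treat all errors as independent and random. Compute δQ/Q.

Since Q is a product/quotient, work with relative uncertainties:
  (2·δw/w)² = (2×0.0756)² = 0.0229;  (2·δc/c)² = (2×0.0690)² = 0.0191
δQ/Q = √(0.0419) = 0.205

0.205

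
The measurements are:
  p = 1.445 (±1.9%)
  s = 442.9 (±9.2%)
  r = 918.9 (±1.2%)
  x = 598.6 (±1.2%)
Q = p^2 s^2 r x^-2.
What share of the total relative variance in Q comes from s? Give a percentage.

94.0%

(δQ/Q)² = (2·δp/p)² + (2·δs/s)² + (1·δr/r)² + (-2·δx/x)²
  p term: (2×0.0190)² = 0.00144
  s term: (2×0.0920)² = 0.0339
  r term: (1×0.0120)² = 0.000144
  x term: (-2×0.0120)² = 0.000576
Total = 0.0360. Share from s = 0.0339/0.0360 = 0.940.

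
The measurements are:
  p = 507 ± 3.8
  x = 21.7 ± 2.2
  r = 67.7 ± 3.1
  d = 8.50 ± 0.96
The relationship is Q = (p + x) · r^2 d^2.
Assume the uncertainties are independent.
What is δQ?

4.27e+07

Let u = p + x = 529. δu = √(δp² + δx²) = √(14.4 + 4.84) = 4.39, so δu/u = 0.00831.
Q is then a monomial in u, r, d:
δQ/Q = √((δu/u)² + (2·δr/r)² + (2·δd/d)²) = √(6.9e-05 + 0.00839 + 0.0510) = 0.244
Q = 1.75e+08, so δQ = 0.244 × 1.75e+08 = 4.27e+07.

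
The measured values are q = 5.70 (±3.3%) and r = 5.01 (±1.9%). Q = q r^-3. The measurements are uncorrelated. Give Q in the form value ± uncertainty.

For a monomial Q ∝ q, r^-3, fractional errors add in quadrature:
  (1·δq/q)² = (1×0.0330)² = 0.00109;  (-3·δr/r)² = (-3×0.0190)² = 0.00325
δQ/Q = √(0.00434) = 0.0659
Q = 0.0453, so δQ = 0.0659 × 0.0453 = 0.00299.

0.0453 ± 0.00299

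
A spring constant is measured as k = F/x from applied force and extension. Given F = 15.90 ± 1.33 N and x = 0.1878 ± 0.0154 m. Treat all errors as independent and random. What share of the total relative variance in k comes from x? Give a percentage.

49.0%

(δk/k)² = (1·δF/F)² + (-1·δx/x)²
  F term: (1×0.0836)² = 0.00700
  x term: (-1×0.0820)² = 0.00672
Total = 0.0137. Share from x = 0.00672/0.0137 = 0.490.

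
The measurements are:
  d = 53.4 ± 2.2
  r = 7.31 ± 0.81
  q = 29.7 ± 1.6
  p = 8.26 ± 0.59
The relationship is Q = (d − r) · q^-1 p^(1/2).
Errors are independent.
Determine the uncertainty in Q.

0.367

Let u = d − r = 46.1. δu = √(δd² + δr²) = √(4.84 + 0.656) = 2.34, so δu/u = 0.0509.
Q is then a monomial in u, q, p:
δQ/Q = √((δu/u)² + (-1·δq/q)² + (½·δp/p)²) = √(0.00259 + 0.00290 + 0.00128) = 0.0822
Q = 4.46, so δQ = 0.0822 × 4.46 = 0.367.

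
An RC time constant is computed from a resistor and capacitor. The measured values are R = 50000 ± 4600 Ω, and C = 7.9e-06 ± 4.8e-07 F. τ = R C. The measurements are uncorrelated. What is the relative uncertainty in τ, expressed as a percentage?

Since τ is a product/quotient, work with relative uncertainties:
  (1·δR/R)² = (1×0.0920)² = 0.00846;  (1·δC/C)² = (1×0.0608)² = 0.00369
δτ/τ = √(0.0122) = 0.110

11.0%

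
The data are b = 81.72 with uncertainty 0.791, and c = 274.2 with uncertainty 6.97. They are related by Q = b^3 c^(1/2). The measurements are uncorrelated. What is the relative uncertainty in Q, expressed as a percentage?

3.17%

For a monomial Q ∝ b^3, c^(1/2), fractional errors add in quadrature:
  (3·δb/b)² = (3×0.00968)² = 0.000843;  (½·δc/c)² = (0.5×0.0254)² = 0.000162
δQ/Q = √(0.00100) = 0.0317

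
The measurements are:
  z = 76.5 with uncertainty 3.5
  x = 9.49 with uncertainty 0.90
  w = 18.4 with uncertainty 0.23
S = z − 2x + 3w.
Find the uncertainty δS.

4.00

Each term contributes (cᵢ δxᵢ)² to (δS)²:
  (δz)² = 12.2;  (2·δx)² = 3.24;  (3·δw)² = 0.476
δS = √(16.0) = 4.00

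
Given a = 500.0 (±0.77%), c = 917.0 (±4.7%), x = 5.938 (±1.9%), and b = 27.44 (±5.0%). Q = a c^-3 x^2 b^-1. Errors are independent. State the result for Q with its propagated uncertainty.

Products/powers → add relative errors in quadrature, weighted by exponent:
  (1·δa/a)² = (1×0.00770)² = 5.93e-05;  (-3·δc/c)² = (-3×0.0470)² = 0.0199;  (2·δx/x)² = (2×0.0190)² = 0.00144;  (-1·δb/b)² = (-1×0.0500)² = 0.00250
δQ/Q = √(0.0239) = 0.155
Q = 8.332e-07, so δQ = 0.155 × 8.332e-07 = 1.29e-07.

(8.332 ± 1.29) × 10^-7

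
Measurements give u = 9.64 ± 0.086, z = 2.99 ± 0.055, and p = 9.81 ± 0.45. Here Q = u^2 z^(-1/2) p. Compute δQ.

26.4

For a monomial Q ∝ u^2, z^(-1/2), p, fractional errors add in quadrature:
  (2·δu/u)² = (2×0.00892)² = 0.000318;  (−½·δz/z)² = (-0.5×0.0184)² = 8.46e-05;  (1·δp/p)² = (1×0.0459)² = 0.00210
δQ/Q = √(0.00251) = 0.0501
Q = 527, so δQ = 0.0501 × 527 = 26.4.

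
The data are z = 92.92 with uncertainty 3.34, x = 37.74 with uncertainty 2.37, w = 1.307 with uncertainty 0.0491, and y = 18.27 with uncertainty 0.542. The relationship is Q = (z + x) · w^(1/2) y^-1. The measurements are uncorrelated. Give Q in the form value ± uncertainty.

Let u = z + x = 130.7. δu = √(δz² + δx²) = √(11.2 + 5.62) = 4.10, so δu/u = 0.0313.
Q is then a monomial in u, w, y:
δQ/Q = √((δu/u)² + (½·δw/w)² + (-1·δy/y)²) = √(0.000982 + 0.000353 + 0.000880) = 0.0471
Q = 8.176, so δQ = 0.0471 × 8.176 = 0.385.

8.176 ± 0.385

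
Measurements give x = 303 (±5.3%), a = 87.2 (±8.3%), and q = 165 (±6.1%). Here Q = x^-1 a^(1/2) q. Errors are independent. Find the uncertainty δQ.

0.462

Q is a product of powers, so relative uncertainties combine in quadrature:
  (-1·δx/x)² = (-1×0.0530)² = 0.00281;  (½·δa/a)² = (0.5×0.0830)² = 0.00172;  (1·δq/q)² = (1×0.0610)² = 0.00372
δQ/Q = √(0.00825) = 0.0908
Q = 5.09, so δQ = 0.0908 × 5.09 = 0.462.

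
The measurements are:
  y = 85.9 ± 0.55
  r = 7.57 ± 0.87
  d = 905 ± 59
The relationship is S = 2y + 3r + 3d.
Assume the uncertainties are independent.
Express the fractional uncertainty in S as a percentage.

6.08%

For a sum/difference, combine absolute errors in quadrature:
  (2·δy)² = 1.21;  (3·δr)² = 6.81;  (3·δd)² = 31300
δS = √(31300) = 177
S = 2910, so δS/S = 177/2910 = 0.0608.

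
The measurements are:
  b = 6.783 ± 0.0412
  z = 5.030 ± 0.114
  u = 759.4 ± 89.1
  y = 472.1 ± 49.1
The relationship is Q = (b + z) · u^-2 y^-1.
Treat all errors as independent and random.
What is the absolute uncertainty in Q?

1.11e-08

Let w = b + z = 11.81. δw = √(δb² + δz²) = √(0.00170 + 0.0130) = 0.121, so δw/w = 0.0103.
Q is then a monomial in w, u, y:
δQ/Q = √((δw/w)² + (-2·δu/u)² + (-1·δy/y)²) = √(0.000105 + 0.0551 + 0.0108) = 0.257
Q = 4.339e-08, so δQ = 0.257 × 4.339e-08 = 1.11e-08.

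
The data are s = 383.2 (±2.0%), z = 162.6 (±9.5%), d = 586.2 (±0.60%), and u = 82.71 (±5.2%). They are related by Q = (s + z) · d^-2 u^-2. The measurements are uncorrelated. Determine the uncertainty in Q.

2.54e-08

Let w = s + z = 545.8. δw = √(δs² + δz²) = √(58.7 + 239) = 17.2, so δw/w = 0.0316.
Q is then a monomial in w, d, u:
δQ/Q = √((δw/w)² + (-2·δd/d)² + (-2·δu/u)²) = √(0.000998 + 0.000144 + 0.0108) = 0.109
Q = 2.322e-07, so δQ = 0.109 × 2.322e-07 = 2.54e-08.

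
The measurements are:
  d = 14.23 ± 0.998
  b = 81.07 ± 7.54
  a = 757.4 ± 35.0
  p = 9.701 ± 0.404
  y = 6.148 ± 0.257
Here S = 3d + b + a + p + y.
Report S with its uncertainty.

897.0 ± 35.9

Sums and differences: (δS)² = Σ (cᵢ δxᵢ)².
  (3·δd)² = 8.96;  (δb)² = 56.9;  (δa)² = 1220;  (δp)² = 0.163;  (δy)² = 0.0660
δS = √(1290) = 35.9
S = 897.0.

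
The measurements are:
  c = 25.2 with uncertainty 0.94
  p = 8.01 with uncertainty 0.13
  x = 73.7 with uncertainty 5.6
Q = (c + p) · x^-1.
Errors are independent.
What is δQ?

Let u = c + p = 33.2. δu = √(δc² + δp²) = √(0.884 + 0.0169) = 0.949, so δu/u = 0.0286.
Q is then a monomial in u, x:
δQ/Q = √((δu/u)² + (-1·δx/x)²) = √(0.000816 + 0.00577) = 0.0812
Q = 0.451, so δQ = 0.0812 × 0.451 = 0.0366.

0.0366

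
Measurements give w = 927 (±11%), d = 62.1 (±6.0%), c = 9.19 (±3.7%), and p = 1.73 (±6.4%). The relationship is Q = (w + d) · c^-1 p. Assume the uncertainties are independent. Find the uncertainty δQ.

Let u = w + d = 989. δu = √(δw² + δd²) = √(10400 + 13.9) = 102, so δu/u = 0.103.
Q is then a monomial in u, c, p:
δQ/Q = √((δu/u)² + (-1·δc/c)² + (1·δp/p)²) = √(0.0106 + 0.00137 + 0.00410) = 0.127
Q = 186, so δQ = 0.127 × 186 = 23.6.

23.6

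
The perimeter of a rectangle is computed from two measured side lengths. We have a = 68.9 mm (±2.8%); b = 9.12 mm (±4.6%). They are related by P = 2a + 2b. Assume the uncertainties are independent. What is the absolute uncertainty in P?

3.95 mm

For a sum/difference, combine absolute errors in quadrature:
  (2·δa)² = 14.9;  (2·δb)² = 0.704
δP = √(15.6) = 3.95 mm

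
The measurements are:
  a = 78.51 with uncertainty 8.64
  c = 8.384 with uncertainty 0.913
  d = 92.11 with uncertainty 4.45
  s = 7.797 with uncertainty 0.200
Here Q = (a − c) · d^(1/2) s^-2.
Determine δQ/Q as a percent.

Let u = a − c = 70.13. δu = √(δa² + δc²) = √(74.6 + 0.834) = 8.69, so δu/u = 0.124.
Q is then a monomial in u, d, s:
δQ/Q = √((δu/u)² + (½·δd/d)² + (-2·δs/s)²) = √(0.0153 + 0.000584 + 0.00263) = 0.136

13.6%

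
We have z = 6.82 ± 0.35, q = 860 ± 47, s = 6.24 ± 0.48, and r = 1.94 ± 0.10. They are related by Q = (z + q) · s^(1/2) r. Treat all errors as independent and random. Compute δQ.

Let u = z + q = 867. δu = √(δz² + δq²) = √(0.122 + 2210) = 47.0, so δu/u = 0.0542.
Q is then a monomial in u, s, r:
δQ/Q = √((δu/u)² + (½·δs/s)² + (1·δr/r)²) = √(0.00294 + 0.00148 + 0.00266) = 0.0841
Q = 4200, so δQ = 0.0841 × 4200 = 353.

353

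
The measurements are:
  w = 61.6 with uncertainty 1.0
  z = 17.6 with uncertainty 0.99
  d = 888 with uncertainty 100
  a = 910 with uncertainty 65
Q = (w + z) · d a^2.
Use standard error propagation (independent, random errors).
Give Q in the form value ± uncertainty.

Let u = w + z = 79.2. δu = √(δw² + δz²) = √(1.00 + 0.980) = 1.41, so δu/u = 0.0178.
Q is then a monomial in u, d, a:
δQ/Q = √((δu/u)² + (1·δd/d)² + (2·δa/a)²) = √(0.000316 + 0.0127 + 0.0204) = 0.183
Q = 5.82e+10, so δQ = 0.183 × 5.82e+10 = 1.06e+10.

(5.82 ± 1.06) × 10^10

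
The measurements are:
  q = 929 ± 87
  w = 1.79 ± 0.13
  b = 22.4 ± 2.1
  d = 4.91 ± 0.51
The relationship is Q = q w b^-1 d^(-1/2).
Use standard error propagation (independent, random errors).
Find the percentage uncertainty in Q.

Relative error in a monomial: (δQ/Q)² = Σ (nᵢ · δxᵢ/xᵢ)².
  (1·δq/q)² = (1×0.0936)² = 0.00877;  (1·δw/w)² = (1×0.0726)² = 0.00527;  (-1·δb/b)² = (-1×0.0938)² = 0.00879;  (−½·δd/d)² = (-0.5×0.104)² = 0.00270
δQ/Q = √(0.0255) = 0.160

16.0%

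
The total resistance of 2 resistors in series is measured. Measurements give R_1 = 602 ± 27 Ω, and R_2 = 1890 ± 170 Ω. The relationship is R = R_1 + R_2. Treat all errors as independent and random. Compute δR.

172 Ω

R is a linear combination, so absolute uncertainties add in quadrature:
  (δR_1)² = 729;  (δR_2)² = 28900
δR = √(29600) = 172 Ω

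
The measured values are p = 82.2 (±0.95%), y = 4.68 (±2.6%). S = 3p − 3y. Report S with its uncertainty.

Absolute uncertainties add in quadrature for a linear combination:
  (3·δp)² = 5.49;  (3·δy)² = 0.133
δS = √(5.62) = 2.37
S = 233.

233 ± 2.37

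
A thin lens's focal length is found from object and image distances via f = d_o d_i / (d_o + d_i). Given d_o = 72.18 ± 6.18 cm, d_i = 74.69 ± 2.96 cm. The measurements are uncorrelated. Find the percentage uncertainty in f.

4.77%

∂f/∂d_o = (d_i/(d_o+d_i))² = 0.259;  ∂f/∂d_i = (d_o/(d_o+d_i))² = 0.242
δf = √((∂f/∂d_o · δd_o)² + (∂f/∂d_i · δd_i)²) = √(2.55 + 0.511) = 1.75 cm
f = 36.71 cm, so δf/f = 1.75/36.71 = 0.0477.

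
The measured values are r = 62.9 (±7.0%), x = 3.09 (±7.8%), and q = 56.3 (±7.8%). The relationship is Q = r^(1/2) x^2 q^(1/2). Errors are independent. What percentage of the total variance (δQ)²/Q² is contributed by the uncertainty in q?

(δQ/Q)² = (½·δr/r)² + (2·δx/x)² + (½·δq/q)²
  r term: (0.5×0.0700)² = 0.00123
  x term: (2×0.0780)² = 0.0243
  q term: (0.5×0.0780)² = 0.00152
Total = 0.0271. Share from q = 0.00152/0.0271 = 0.0562.

5.62%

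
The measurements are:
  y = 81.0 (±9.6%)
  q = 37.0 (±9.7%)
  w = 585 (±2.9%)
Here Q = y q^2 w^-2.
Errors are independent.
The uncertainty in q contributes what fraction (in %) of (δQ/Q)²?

74.9%

(δQ/Q)² = (1·δy/y)² + (2·δq/q)² + (-2·δw/w)²
  y term: (1×0.0960)² = 0.00922
  q term: (2×0.0970)² = 0.0376
  w term: (-2×0.0290)² = 0.00336
Total = 0.0502. Share from q = 0.0376/0.0502 = 0.749.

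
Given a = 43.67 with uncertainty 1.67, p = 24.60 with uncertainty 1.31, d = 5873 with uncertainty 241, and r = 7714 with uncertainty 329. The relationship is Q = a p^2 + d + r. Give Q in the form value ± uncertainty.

Let w = a·p^2 = 26430. δw/w = √((1·δa/a)² + (2·δp/p)²) = √(0.00146 + 0.0113) = 0.113, so δw = 2990.
Q = w + d + r: δQ = √(δw² + δd² + δr²) = √(8.94e+06 + 58100 + 1.08e+05) = 3020
Q = 40010.

40010 ± 3020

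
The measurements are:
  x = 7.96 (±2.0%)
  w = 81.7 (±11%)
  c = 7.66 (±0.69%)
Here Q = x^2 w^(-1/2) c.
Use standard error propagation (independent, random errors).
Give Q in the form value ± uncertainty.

53.7 ± 3.67

Relative error in a monomial: (δQ/Q)² = Σ (nᵢ · δxᵢ/xᵢ)².
  (2·δx/x)² = (2×0.0200)² = 0.00160;  (−½·δw/w)² = (-0.5×0.110)² = 0.00302;  (1·δc/c)² = (1×0.00690)² = 4.76e-05
δQ/Q = √(0.00467) = 0.0684
Q = 53.7, so δQ = 0.0684 × 53.7 = 3.67.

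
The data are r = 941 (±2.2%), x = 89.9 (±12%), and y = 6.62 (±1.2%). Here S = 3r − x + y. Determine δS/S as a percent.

2.30%

Each term contributes (cᵢ δxᵢ)² to (δS)²:
  (3·δr)² = 3860;  (δx)² = 116;  (δy)² = 0.00631
δS = √(3970) = 63.0
S = 2740, so δS/S = 63.0/2740 = 0.0230.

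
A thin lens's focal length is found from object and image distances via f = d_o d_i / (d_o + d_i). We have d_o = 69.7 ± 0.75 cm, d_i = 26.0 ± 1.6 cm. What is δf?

∂f/∂d_o = (d_i/(d_o+d_i))² = 0.0738;  ∂f/∂d_i = (d_o/(d_o+d_i))² = 0.530
δf = √((∂f/∂d_o · δd_o)² + (∂f/∂d_i · δd_i)²) = √(0.00306 + 0.720) = 0.851 cm

0.851 cm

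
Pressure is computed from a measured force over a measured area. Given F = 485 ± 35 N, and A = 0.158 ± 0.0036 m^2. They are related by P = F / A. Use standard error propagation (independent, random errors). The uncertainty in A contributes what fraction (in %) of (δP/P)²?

9.07%

(δP/P)² = (1·δF/F)² + (-1·δA/A)²
  F term: (1×0.0722)² = 0.00521
  A term: (-1×0.0228)² = 0.000519
Total = 0.00573. Share from A = 0.000519/0.00573 = 0.0907.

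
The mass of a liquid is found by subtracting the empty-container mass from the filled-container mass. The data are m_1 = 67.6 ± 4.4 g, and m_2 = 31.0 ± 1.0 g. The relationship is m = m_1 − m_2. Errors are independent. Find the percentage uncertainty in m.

12.3%

For a sum/difference, combine absolute errors in quadrature:
  (δm_1)² = 19.4;  (δm_2)² = 1.00
δm = √(20.4) = 4.51 g
m = 36.6 g, so δm/m = 4.51/36.6 = 0.123.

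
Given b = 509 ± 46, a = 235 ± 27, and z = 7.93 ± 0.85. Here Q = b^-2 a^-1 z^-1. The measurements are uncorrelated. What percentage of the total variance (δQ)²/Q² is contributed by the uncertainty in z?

20.0%

(δQ/Q)² = (-2·δb/b)² + (-1·δa/a)² + (-1·δz/z)²
  b term: (-2×0.0904)² = 0.0327
  a term: (-1×0.115)² = 0.0132
  z term: (-1×0.107)² = 0.0115
Total = 0.0574. Share from z = 0.0115/0.0574 = 0.200.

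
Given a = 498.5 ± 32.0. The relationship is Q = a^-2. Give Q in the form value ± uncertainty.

(4.024 ± 0.517) × 10^-6

For a monomial Q ∝ a^-2, fractional errors add in quadrature:
  (-2·δa/a)² = (-2×0.0642)² = 0.0165
δQ/Q = √(0.0165) = 0.128
Q = 4.024e-06, so δQ = 0.128 × 4.024e-06 = 5.17e-07.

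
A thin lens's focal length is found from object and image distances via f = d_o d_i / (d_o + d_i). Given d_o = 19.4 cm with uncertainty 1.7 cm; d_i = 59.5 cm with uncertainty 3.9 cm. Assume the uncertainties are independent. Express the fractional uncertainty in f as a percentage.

∂f/∂d_o = (d_i/(d_o+d_i))² = 0.569;  ∂f/∂d_i = (d_o/(d_o+d_i))² = 0.0605
δf = √((∂f/∂d_o · δd_o)² + (∂f/∂d_i · δd_i)²) = √(0.935 + 0.0556) = 0.995 cm
f = 14.6 cm, so δf/f = 0.995/14.6 = 0.0680.

6.80%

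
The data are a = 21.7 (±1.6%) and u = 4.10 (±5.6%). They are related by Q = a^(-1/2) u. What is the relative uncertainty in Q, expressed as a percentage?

Relative error in a monomial: (δQ/Q)² = Σ (nᵢ · δxᵢ/xᵢ)².
  (−½·δa/a)² = (-0.5×0.0160)² = 6.4e-05;  (1·δu/u)² = (1×0.0560)² = 0.00314
δQ/Q = √(0.00320) = 0.0566

5.66%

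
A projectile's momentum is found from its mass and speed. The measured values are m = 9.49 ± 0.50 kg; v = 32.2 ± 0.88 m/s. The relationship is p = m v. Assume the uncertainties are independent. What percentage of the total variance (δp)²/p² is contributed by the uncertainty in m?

(δp/p)² = (1·δm/m)² + (1·δv/v)²
  m term: (1×0.0527)² = 0.00278
  v term: (1×0.0273)² = 0.000747
Total = 0.00352. Share from m = 0.00278/0.00352 = 0.788.

78.8%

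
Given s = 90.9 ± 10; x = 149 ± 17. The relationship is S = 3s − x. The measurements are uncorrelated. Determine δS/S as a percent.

Absolute uncertainties add in quadrature for a linear combination:
  (3·δs)² = 900;  (δx)² = 289
δS = √(1190) = 34.5
S = 124, so δS/S = 34.5/124 = 0.279.

27.9%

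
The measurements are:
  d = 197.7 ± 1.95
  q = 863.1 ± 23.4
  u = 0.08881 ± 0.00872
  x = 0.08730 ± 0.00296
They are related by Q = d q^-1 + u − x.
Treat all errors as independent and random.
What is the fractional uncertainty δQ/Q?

Let p = d·q^-1 = 0.2291. δp/p = √((1·δd/d)² + (-1·δq/q)²) = √(9.73e-05 + 0.000735) = 0.0289, so δp = 0.00661.
Q = p + u − x: δQ = √(δp² + δu² + δx²) = √(4.37e-05 + 7.6e-05 + 8.76e-06) = 0.0113
Q = 0.2306, so δQ/Q = 0.0113/0.2306 = 0.0492.

0.0492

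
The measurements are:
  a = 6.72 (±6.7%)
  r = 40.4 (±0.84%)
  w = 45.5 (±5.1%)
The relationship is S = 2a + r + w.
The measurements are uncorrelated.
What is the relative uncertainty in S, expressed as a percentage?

2.53%

Each term contributes (cᵢ δxᵢ)² to (δS)²:
  (2·δa)² = 0.811;  (δr)² = 0.115;  (δw)² = 5.38
δS = √(6.31) = 2.51
S = 99.3, so δS/S = 2.51/99.3 = 0.0253.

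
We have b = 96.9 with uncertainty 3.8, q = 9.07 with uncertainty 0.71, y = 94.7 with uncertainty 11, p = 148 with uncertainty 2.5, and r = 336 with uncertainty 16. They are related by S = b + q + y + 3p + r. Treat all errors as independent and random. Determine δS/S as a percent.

2.16%

For a sum/difference, combine absolute errors in quadrature:
  (δb)² = 14.4;  (δq)² = 0.504;  (δy)² = 121;  (3·δp)² = 56.2;  (δr)² = 256
δS = √(448) = 21.2
S = 981, so δS/S = 21.2/981 = 0.0216.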